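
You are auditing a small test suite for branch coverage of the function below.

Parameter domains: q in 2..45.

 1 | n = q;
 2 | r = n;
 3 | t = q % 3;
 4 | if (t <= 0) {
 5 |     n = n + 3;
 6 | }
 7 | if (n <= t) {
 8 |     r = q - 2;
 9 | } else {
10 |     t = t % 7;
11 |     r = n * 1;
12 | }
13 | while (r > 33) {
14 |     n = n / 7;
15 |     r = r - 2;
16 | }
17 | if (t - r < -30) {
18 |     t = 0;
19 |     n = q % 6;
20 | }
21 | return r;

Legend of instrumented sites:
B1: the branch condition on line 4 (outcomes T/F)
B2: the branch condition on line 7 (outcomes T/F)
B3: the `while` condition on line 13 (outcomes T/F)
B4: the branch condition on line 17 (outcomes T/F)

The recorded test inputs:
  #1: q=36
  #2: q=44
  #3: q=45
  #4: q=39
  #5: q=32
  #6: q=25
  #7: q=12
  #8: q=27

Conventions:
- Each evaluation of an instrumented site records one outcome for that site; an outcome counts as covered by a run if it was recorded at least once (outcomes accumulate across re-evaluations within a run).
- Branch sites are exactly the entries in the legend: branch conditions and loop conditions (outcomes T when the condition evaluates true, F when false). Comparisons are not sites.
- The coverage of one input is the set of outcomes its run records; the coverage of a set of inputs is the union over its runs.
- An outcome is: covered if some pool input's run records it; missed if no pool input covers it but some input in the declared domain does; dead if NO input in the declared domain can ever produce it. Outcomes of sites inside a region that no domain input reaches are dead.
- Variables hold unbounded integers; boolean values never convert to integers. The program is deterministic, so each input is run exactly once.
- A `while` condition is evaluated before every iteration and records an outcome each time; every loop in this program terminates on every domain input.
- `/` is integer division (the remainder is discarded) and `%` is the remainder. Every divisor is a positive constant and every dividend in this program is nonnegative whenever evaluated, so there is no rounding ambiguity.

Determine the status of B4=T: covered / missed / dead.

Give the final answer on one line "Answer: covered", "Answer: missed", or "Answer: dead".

B4=T is recorded by pool input(s) 1, 3, 4 -> covered

Answer: covered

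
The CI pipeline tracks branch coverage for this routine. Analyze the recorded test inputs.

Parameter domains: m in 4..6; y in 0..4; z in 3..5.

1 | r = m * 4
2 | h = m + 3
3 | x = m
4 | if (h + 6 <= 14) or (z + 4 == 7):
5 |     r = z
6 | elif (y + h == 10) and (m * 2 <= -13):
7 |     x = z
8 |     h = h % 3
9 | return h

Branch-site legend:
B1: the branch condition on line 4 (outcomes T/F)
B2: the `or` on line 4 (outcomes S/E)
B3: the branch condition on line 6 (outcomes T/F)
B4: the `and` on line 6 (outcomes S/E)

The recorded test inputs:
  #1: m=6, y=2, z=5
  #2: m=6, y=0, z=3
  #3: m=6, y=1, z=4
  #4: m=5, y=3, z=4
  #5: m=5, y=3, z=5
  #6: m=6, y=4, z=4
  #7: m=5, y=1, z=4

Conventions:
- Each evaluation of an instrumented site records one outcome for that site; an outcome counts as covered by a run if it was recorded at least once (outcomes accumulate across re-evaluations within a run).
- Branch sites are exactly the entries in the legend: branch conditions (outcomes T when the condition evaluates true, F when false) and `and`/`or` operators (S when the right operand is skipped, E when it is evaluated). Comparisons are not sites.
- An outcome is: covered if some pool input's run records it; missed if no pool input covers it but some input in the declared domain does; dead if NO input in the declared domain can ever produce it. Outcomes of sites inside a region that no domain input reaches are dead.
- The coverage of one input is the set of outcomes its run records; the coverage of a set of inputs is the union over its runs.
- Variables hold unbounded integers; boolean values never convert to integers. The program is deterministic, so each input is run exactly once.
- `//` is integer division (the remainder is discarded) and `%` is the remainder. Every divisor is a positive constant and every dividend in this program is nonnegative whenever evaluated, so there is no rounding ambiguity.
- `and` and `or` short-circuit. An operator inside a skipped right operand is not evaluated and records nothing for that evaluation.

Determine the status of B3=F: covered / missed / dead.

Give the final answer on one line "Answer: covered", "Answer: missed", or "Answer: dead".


B3=F is recorded by pool input(s) 1, 3, 6 -> covered
Answer: covered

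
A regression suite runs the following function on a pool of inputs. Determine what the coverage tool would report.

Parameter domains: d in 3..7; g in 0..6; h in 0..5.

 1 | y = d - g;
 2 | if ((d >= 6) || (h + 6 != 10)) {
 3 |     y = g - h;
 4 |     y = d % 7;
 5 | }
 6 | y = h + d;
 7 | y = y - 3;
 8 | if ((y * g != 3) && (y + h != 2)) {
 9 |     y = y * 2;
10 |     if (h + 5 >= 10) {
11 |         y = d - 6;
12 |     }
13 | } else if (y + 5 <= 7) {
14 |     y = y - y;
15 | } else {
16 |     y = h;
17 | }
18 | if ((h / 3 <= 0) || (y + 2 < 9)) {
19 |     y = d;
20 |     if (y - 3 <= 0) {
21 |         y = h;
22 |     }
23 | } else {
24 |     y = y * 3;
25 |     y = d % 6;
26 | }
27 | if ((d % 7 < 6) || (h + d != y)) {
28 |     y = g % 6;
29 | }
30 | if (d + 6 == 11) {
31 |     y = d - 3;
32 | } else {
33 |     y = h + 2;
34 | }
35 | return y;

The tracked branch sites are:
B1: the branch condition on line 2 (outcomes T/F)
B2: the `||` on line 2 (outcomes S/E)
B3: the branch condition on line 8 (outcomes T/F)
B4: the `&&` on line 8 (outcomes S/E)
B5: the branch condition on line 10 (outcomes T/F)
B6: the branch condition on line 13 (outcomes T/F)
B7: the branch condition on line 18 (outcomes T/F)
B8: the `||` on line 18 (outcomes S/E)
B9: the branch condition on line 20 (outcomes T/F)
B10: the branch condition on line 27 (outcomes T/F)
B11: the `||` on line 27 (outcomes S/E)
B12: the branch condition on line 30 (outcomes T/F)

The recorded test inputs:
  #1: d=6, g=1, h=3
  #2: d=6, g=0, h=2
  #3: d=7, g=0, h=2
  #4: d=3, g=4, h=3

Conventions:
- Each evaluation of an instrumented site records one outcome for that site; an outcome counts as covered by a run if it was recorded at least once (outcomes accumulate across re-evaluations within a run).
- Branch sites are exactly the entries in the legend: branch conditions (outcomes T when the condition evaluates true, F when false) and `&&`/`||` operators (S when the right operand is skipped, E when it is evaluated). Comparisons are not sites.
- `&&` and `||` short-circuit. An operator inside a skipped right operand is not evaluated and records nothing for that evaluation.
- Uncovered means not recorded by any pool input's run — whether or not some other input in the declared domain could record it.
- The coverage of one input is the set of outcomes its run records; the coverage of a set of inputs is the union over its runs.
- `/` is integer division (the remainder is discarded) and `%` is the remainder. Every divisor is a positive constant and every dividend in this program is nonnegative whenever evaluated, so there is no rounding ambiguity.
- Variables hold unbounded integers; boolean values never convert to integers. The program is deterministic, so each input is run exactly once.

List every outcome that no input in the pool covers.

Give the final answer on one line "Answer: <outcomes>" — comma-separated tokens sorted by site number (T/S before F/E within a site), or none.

#1 (d=6, g=1, h=3) -> covered: B1=T, B2=S, B3=T, B4=E, B5=F, B7=F, B8=E, B10=T, B11=E, B12=F
#2 (d=6, g=0, h=2) -> covered: B1=T, B2=S, B3=T, B4=E, B5=F, B7=T, B8=S, B9=F, B10=T, B11=E, B12=F
#3 (d=7, g=0, h=2) -> covered: B1=T, B2=S, B3=T, B4=E, B5=F, B7=T, B8=S, B9=F, B10=T, B11=S, B12=F
#4 (d=3, g=4, h=3) -> covered: B1=T, B2=E, B3=T, B4=E, B5=F, B7=T, B8=E, B9=T, B10=T, B11=S, B12=F
union over the pool: B1=T, B2=S, B2=E, B3=T, B4=E, B5=F, B7=T, B7=F, B8=S, B8=E, B9=T, B9=F, B10=T, B11=S, B11=E, B12=F
uncovered (8 of 24): B1=F, B3=F, B4=S, B5=T, B6=T, B6=F, B10=F, B12=T

Answer: B1=F, B3=F, B4=S, B5=T, B6=T, B6=F, B10=F, B12=T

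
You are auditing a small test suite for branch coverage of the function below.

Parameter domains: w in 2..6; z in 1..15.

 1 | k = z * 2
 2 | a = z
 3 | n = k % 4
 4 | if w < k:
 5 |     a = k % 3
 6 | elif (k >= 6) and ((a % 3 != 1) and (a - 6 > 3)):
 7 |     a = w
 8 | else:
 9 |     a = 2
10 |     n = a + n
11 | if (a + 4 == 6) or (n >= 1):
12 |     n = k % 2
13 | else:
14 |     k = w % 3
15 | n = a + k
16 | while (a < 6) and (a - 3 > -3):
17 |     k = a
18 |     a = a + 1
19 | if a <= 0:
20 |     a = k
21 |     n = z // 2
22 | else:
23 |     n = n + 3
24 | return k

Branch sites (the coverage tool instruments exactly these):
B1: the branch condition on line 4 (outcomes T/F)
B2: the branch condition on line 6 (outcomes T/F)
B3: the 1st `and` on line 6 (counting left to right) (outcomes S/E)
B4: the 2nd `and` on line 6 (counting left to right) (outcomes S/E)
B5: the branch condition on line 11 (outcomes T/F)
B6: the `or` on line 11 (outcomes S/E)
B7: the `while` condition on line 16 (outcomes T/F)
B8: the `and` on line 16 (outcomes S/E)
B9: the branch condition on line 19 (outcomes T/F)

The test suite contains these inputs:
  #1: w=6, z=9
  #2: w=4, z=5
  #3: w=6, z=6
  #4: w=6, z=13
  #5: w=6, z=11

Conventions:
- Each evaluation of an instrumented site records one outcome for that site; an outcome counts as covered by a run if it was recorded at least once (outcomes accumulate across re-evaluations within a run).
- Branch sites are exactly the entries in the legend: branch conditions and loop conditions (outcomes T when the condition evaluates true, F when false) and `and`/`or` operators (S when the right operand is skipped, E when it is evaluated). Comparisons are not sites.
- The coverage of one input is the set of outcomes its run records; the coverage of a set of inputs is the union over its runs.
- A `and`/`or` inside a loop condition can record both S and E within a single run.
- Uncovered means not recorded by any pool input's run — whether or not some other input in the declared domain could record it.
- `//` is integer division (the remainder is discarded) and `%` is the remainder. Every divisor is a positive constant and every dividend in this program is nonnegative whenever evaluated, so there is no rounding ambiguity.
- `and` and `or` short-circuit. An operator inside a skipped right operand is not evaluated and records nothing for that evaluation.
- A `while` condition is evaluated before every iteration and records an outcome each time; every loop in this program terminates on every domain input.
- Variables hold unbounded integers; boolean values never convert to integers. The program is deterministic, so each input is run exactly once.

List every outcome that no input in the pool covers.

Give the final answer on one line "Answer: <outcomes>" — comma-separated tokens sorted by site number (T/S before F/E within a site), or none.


input #1, w=6, z=9: outcomes B1=T, B5=T, B6=E, B7=F, B8=E, B9=T
input #2, w=4, z=5: outcomes B1=T, B5=T, B6=E, B7=T, B7=F, B8=S, B8=E, B9=F
input #3, w=6, z=6: outcomes B1=T, B5=F, B6=E, B7=F, B8=E, B9=T
input #4, w=6, z=13: outcomes B1=T, B5=T, B6=S, B7=T, B7=F, B8=S, B8=E, B9=F
input #5, w=6, z=11: outcomes B1=T, B5=T, B6=E, B7=T, B7=F, B8=S, B8=E, B9=F
union over the pool: B1=T, B5=T, B5=F, B6=S, B6=E, B7=T, B7=F, B8=S, B8=E, B9=T, B9=F
uncovered (7 of 18): B1=F, B2=T, B2=F, B3=S, B3=E, B4=S, B4=E
Answer: B1=F, B2=T, B2=F, B3=S, B3=E, B4=S, B4=E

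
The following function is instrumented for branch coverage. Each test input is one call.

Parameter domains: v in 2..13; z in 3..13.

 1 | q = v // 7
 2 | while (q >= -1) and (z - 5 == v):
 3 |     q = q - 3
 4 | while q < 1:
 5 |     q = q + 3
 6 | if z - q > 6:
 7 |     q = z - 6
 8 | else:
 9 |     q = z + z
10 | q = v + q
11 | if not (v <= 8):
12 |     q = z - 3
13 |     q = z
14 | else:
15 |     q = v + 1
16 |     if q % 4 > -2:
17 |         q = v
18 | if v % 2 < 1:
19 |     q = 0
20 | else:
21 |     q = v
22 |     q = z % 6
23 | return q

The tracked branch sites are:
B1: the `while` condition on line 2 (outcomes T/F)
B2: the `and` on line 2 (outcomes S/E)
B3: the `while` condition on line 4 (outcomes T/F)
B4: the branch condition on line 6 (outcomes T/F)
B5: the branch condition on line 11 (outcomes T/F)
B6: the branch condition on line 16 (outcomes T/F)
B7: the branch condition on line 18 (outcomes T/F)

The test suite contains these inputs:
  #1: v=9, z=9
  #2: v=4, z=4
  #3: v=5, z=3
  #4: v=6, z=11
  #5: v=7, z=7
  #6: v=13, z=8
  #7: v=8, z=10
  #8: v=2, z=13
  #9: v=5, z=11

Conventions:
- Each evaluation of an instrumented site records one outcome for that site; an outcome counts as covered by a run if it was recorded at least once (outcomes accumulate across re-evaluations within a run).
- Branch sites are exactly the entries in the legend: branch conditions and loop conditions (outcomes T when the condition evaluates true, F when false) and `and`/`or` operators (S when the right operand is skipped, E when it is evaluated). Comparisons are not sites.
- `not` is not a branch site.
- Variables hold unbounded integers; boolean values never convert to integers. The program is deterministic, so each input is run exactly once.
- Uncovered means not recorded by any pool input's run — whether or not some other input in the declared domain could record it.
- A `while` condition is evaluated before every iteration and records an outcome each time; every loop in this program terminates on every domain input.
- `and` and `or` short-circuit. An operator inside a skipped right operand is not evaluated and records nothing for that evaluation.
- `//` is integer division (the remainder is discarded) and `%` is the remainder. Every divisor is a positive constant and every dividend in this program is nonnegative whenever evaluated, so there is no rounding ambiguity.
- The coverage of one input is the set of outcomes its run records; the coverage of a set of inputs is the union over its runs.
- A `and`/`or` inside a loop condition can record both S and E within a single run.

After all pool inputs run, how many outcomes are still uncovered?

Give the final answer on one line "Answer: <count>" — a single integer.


#1 (v=9, z=9) -> B2->E, B1->F, B3->F, B4->T, B5->T, B7->F; covered: B1=F, B2=E, B3=F, B4=T, B5=T, B7=F
#2 (v=4, z=4) -> B2->E, B1->F, B3->T, B3->F, B4->F, B5->F, B6->T, B7->T; covered: B1=F, B2=E, B3=T, B3=F, B4=F, B5=F, B6=T, B7=T
#3 (v=5, z=3) -> B2->E, B1->F, B3->T, B3->F, B4->F, B5->F, B6->T, B7->F; covered: B1=F, B2=E, B3=T, B3=F, B4=F, B5=F, B6=T, B7=F
#4 (v=6, z=11) -> B2->E, B1->T, B2->S, B1->F, B3->T, B3->T, B3->F, B4->T, B5->F, B6->T, B7->T; covered: B1=T, B1=F, B2=S, B2=E, B3=T, B3=F, B4=T, B5=F, B6=T, B7=T
#5 (v=7, z=7) -> B2->E, B1->F, B3->F, B4->F, B5->F, B6->T, B7->F; covered: B1=F, B2=E, B3=F, B4=F, B5=F, B6=T, B7=F
#6 (v=13, z=8) -> B2->E, B1->F, B3->F, B4->T, B5->T, B7->F; covered: B1=F, B2=E, B3=F, B4=T, B5=T, B7=F
#7 (v=8, z=10) -> B2->E, B1->F, B3->F, B4->T, B5->F, B6->T, B7->T; covered: B1=F, B2=E, B3=F, B4=T, B5=F, B6=T, B7=T
#8 (v=2, z=13) -> B2->E, B1->F, B3->T, B3->F, B4->T, B5->F, B6->T, B7->T; covered: B1=F, B2=E, B3=T, B3=F, B4=T, B5=F, B6=T, B7=T
#9 (v=5, z=11) -> B2->E, B1->F, B3->T, B3->F, B4->T, B5->F, B6->T, B7->F; covered: B1=F, B2=E, B3=T, B3=F, B4=T, B5=F, B6=T, B7=F
union over the pool: B1=T, B1=F, B2=S, B2=E, B3=T, B3=F, B4=T, B4=F, B5=T, B5=F, B6=T, B7=T, B7=F
uncovered (1 of 14): B6=F
Answer: 1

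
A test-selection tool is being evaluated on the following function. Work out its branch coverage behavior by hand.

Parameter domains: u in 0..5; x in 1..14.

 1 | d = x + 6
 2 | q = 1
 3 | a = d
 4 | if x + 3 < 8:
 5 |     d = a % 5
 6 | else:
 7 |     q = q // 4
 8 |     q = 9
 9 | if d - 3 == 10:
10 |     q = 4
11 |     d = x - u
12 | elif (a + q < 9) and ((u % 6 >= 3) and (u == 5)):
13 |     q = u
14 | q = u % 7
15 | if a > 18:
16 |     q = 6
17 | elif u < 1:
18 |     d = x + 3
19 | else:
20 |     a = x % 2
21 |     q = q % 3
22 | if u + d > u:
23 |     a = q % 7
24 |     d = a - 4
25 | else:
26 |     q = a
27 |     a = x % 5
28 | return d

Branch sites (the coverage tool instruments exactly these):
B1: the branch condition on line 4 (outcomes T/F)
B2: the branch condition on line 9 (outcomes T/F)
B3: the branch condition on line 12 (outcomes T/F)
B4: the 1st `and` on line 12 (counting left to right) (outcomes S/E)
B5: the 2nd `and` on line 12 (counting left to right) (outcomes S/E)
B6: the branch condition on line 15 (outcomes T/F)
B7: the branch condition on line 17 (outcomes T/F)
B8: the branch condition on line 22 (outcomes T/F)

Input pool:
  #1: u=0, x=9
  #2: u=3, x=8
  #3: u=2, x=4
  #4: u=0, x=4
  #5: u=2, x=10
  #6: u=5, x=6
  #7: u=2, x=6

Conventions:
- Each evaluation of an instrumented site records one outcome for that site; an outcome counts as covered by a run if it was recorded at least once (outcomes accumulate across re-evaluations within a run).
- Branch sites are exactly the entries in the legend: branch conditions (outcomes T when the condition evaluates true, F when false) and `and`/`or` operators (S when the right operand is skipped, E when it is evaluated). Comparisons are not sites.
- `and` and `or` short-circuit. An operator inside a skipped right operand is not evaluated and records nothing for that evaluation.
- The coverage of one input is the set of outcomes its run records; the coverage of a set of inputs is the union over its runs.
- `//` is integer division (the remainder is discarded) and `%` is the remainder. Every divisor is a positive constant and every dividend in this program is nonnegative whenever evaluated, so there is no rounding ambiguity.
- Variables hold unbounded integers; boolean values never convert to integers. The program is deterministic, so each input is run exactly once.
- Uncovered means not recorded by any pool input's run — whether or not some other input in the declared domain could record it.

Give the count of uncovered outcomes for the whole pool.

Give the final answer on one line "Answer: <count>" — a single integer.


#1 (u=0, x=9) -> B1->F, B2->F, B4->S, B3->F, B6->F, B7->T, B8->T; covered: B1=F, B2=F, B3=F, B4=S, B6=F, B7=T, B8=T
#2 (u=3, x=8) -> B1->F, B2->F, B4->S, B3->F, B6->F, B7->F, B8->T; covered: B1=F, B2=F, B3=F, B4=S, B6=F, B7=F, B8=T
#3 (u=2, x=4) -> B1->T, B2->F, B4->S, B3->F, B6->F, B7->F, B8->F; covered: B1=T, B2=F, B3=F, B4=S, B6=F, B7=F, B8=F
#4 (u=0, x=4) -> B1->T, B2->F, B4->S, B3->F, B6->F, B7->T, B8->T; covered: B1=T, B2=F, B3=F, B4=S, B6=F, B7=T, B8=T
#5 (u=2, x=10) -> B1->F, B2->F, B4->S, B3->F, B6->F, B7->F, B8->T; covered: B1=F, B2=F, B3=F, B4=S, B6=F, B7=F, B8=T
#6 (u=5, x=6) -> B1->F, B2->F, B4->S, B3->F, B6->F, B7->F, B8->T; covered: B1=F, B2=F, B3=F, B4=S, B6=F, B7=F, B8=T
#7 (u=2, x=6) -> B1->F, B2->F, B4->S, B3->F, B6->F, B7->F, B8->T; covered: B1=F, B2=F, B3=F, B4=S, B6=F, B7=F, B8=T
union over the pool: B1=T, B1=F, B2=F, B3=F, B4=S, B6=F, B7=T, B7=F, B8=T, B8=F
uncovered (6 of 16): B2=T, B3=T, B4=E, B5=S, B5=E, B6=T
Answer: 6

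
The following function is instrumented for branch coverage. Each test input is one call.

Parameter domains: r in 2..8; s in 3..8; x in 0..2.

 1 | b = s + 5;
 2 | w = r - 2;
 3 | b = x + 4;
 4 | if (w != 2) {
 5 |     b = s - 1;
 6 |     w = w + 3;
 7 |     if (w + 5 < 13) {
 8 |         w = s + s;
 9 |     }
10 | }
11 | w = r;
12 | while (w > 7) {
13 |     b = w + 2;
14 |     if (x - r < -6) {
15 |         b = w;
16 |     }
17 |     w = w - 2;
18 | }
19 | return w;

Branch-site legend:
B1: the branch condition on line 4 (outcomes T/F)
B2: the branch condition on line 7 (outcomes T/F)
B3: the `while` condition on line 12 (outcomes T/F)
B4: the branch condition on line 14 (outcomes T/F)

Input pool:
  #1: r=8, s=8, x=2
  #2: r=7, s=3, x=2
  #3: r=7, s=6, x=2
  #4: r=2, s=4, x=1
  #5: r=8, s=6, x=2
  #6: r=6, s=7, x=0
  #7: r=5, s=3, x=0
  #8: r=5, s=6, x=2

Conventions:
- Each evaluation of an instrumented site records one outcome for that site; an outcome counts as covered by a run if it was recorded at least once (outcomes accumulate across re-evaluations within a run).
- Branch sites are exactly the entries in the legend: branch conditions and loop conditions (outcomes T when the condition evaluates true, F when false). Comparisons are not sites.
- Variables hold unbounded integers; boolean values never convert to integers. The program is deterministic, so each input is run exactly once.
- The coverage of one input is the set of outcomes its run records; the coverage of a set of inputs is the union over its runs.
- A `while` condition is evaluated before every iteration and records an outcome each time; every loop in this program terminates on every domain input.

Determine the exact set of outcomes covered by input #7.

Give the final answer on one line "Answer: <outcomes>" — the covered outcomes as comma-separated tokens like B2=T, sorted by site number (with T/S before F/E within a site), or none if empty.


Event log for input #7 (r=5, s=3, x=0):
  B1->T, B2->T, B3->F
deduplicating events, the covered set is: B1=T, B2=T, B3=F
Answer: B1=T, B2=T, B3=F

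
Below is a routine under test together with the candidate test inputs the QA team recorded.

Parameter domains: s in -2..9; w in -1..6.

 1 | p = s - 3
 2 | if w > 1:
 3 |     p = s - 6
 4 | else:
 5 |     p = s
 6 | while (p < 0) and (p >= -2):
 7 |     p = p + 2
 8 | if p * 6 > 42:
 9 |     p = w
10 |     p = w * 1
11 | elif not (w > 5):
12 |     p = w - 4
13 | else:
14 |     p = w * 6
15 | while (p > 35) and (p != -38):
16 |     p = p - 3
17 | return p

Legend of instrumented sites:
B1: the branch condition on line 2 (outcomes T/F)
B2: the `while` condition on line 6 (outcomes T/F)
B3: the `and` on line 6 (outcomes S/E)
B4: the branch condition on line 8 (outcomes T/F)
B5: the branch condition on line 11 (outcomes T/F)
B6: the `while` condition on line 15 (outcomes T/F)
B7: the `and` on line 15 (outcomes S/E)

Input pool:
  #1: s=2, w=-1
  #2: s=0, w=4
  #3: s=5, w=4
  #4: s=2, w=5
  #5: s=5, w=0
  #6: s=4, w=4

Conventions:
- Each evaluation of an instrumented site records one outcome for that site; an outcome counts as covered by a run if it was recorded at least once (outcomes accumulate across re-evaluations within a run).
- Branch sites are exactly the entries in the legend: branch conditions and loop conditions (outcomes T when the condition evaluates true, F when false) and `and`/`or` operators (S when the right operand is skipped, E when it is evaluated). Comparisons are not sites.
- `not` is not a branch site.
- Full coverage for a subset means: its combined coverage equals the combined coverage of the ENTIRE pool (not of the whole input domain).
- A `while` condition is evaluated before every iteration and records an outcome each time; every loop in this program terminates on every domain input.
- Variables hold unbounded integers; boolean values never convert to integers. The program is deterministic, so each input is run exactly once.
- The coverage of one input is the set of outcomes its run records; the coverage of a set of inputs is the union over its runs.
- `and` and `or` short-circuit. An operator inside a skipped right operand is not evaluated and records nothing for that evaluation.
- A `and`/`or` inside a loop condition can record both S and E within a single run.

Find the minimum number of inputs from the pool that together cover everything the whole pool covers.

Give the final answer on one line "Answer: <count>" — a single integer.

#1 (s=2, w=-1) -> B1->F, B3->S, B2->F, B4->F, B5->T, B7->S, B6->F; covered: B1=F, B2=F, B3=S, B4=F, B5=T, B6=F, B7=S
#2 (s=0, w=4) -> B1->T, B3->E, B2->F, B4->F, B5->T, B7->S, B6->F; covered: B1=T, B2=F, B3=E, B4=F, B5=T, B6=F, B7=S
#3 (s=5, w=4) -> B1->T, B3->E, B2->T, B3->S, B2->F, B4->F, B5->T, B7->S, B6->F; covered: B1=T, B2=T, B2=F, B3=S, B3=E, B4=F, B5=T, B6=F, B7=S
#4 (s=2, w=5) -> B1->T, B3->E, B2->F, B4->F, B5->T, B7->S, B6->F; covered: B1=T, B2=F, B3=E, B4=F, B5=T, B6=F, B7=S
#5 (s=5, w=0) -> B1->F, B3->S, B2->F, B4->F, B5->T, B7->S, B6->F; covered: B1=F, B2=F, B3=S, B4=F, B5=T, B6=F, B7=S
#6 (s=4, w=4) -> B1->T, B3->E, B2->T, B3->S, B2->F, B4->F, B5->T, B7->S, B6->F; covered: B1=T, B2=T, B2=F, B3=S, B3=E, B4=F, B5=T, B6=F, B7=S
pool-wide coverage (10 outcomes): B1=T, B1=F, B2=T, B2=F, B3=S, B3=E, B4=F, B5=T, B6=F, B7=S
no size-1 subset reaches all 10 outcomes (best union: 9/10)
inputs {1, 3} (size 2) cover everything; no size-2 subset with a lexicographically smaller index list covers all 10

Answer: 2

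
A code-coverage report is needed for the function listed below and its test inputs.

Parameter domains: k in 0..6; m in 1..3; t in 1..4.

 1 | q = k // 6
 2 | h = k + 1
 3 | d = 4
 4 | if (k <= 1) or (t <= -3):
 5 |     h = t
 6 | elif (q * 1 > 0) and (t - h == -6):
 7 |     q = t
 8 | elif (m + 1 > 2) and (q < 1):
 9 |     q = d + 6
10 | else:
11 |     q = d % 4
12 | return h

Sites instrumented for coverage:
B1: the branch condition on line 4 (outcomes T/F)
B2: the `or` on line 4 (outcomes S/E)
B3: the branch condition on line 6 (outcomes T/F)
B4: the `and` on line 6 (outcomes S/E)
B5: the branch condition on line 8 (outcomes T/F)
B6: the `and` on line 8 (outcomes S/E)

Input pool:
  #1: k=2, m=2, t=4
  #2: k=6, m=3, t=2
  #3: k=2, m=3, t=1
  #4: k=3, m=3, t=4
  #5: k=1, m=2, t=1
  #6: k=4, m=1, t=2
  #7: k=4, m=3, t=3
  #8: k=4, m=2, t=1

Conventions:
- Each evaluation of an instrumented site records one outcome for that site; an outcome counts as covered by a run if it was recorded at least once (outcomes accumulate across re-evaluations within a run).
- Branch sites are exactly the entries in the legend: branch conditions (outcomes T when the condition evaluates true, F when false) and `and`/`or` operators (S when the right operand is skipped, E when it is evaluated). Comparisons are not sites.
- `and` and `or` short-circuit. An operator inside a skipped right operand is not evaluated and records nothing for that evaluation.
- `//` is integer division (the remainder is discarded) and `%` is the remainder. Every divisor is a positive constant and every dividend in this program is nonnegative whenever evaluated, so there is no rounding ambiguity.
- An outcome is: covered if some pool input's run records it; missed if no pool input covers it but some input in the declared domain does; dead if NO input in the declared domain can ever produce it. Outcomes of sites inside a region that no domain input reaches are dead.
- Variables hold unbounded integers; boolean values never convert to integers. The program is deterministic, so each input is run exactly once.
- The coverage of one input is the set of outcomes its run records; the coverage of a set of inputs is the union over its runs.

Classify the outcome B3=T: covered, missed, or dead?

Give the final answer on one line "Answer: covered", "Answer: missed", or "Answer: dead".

no pool input records B3=T
but domain input (k=6, m=1, t=1) does record it -> reachable, so missed

Answer: missed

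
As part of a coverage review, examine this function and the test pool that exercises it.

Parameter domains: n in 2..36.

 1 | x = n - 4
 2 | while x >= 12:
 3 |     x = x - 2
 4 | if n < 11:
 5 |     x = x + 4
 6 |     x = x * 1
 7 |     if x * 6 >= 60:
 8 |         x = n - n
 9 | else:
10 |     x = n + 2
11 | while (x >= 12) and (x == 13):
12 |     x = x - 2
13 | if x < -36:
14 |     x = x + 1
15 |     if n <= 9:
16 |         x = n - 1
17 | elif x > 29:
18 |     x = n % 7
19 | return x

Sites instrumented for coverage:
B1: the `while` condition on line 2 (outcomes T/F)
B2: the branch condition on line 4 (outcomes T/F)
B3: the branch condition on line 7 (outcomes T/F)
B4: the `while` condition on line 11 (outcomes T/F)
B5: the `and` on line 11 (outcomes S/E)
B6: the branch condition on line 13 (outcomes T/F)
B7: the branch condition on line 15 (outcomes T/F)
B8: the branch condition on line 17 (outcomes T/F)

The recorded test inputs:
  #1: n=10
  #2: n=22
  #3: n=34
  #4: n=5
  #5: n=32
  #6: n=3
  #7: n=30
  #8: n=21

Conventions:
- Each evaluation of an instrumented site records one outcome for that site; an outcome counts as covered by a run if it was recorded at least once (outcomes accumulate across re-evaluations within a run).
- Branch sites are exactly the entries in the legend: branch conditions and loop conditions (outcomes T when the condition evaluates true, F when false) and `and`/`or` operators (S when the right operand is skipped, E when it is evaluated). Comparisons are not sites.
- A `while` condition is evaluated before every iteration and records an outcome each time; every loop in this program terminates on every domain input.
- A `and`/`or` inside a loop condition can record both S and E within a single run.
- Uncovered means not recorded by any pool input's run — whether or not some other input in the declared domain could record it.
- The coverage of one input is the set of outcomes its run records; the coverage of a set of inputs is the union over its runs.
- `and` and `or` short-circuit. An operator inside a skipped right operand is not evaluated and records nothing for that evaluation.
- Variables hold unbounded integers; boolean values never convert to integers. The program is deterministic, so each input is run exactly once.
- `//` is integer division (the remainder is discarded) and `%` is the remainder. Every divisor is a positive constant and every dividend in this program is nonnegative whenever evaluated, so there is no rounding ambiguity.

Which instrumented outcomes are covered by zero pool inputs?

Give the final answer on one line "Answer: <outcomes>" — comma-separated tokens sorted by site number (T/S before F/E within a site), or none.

input #1, n=10: outcomes B1=F, B2=T, B3=T, B4=F, B5=S, B6=F, B8=F
input #2, n=22: outcomes B1=T, B1=F, B2=F, B4=F, B5=E, B6=F, B8=F
input #3, n=34: outcomes B1=T, B1=F, B2=F, B4=F, B5=E, B6=F, B8=T
input #4, n=5: outcomes B1=F, B2=T, B3=F, B4=F, B5=S, B6=F, B8=F
input #5, n=32: outcomes B1=T, B1=F, B2=F, B4=F, B5=E, B6=F, B8=T
input #6, n=3: outcomes B1=F, B2=T, B3=F, B4=F, B5=S, B6=F, B8=F
input #7, n=30: outcomes B1=T, B1=F, B2=F, B4=F, B5=E, B6=F, B8=T
input #8, n=21: outcomes B1=T, B1=F, B2=F, B4=F, B5=E, B6=F, B8=F
union over the pool: B1=T, B1=F, B2=T, B2=F, B3=T, B3=F, B4=F, B5=S, B5=E, B6=F, B8=T, B8=F
uncovered (4 of 16): B4=T, B6=T, B7=T, B7=F

Answer: B4=T, B6=T, B7=T, B7=F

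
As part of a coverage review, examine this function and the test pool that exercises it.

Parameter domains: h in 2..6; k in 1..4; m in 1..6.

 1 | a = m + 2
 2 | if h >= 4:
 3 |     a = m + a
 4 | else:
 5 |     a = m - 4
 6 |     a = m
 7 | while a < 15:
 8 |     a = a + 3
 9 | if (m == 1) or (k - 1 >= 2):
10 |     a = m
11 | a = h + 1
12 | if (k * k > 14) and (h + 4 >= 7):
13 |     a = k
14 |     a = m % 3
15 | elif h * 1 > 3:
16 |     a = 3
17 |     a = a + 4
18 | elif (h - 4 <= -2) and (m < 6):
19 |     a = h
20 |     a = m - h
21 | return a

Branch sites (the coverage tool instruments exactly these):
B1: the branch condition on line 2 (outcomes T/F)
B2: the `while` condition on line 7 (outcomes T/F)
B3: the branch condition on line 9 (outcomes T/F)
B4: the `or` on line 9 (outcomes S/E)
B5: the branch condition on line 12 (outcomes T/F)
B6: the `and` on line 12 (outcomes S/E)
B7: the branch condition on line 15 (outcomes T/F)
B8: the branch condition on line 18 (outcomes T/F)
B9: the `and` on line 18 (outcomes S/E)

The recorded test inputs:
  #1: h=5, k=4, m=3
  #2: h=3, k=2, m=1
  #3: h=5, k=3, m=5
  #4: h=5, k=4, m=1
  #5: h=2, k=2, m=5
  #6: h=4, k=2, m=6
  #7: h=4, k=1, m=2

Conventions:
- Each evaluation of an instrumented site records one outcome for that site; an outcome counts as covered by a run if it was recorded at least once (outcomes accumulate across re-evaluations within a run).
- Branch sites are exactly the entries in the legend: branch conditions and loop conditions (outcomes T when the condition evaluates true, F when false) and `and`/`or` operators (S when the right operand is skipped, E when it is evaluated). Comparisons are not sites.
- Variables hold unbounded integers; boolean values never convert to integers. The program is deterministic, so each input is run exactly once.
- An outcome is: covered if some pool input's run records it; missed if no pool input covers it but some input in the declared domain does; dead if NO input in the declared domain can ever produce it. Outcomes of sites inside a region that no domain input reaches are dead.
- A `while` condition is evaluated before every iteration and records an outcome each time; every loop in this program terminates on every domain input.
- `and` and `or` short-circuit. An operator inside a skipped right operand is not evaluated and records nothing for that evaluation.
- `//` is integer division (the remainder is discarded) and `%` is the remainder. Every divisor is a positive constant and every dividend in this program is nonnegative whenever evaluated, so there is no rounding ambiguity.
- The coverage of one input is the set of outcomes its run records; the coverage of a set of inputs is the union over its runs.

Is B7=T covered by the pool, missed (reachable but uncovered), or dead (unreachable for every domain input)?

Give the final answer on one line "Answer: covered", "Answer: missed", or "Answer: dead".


B7=T is recorded by pool input(s) 3, 6, 7 -> covered
Answer: covered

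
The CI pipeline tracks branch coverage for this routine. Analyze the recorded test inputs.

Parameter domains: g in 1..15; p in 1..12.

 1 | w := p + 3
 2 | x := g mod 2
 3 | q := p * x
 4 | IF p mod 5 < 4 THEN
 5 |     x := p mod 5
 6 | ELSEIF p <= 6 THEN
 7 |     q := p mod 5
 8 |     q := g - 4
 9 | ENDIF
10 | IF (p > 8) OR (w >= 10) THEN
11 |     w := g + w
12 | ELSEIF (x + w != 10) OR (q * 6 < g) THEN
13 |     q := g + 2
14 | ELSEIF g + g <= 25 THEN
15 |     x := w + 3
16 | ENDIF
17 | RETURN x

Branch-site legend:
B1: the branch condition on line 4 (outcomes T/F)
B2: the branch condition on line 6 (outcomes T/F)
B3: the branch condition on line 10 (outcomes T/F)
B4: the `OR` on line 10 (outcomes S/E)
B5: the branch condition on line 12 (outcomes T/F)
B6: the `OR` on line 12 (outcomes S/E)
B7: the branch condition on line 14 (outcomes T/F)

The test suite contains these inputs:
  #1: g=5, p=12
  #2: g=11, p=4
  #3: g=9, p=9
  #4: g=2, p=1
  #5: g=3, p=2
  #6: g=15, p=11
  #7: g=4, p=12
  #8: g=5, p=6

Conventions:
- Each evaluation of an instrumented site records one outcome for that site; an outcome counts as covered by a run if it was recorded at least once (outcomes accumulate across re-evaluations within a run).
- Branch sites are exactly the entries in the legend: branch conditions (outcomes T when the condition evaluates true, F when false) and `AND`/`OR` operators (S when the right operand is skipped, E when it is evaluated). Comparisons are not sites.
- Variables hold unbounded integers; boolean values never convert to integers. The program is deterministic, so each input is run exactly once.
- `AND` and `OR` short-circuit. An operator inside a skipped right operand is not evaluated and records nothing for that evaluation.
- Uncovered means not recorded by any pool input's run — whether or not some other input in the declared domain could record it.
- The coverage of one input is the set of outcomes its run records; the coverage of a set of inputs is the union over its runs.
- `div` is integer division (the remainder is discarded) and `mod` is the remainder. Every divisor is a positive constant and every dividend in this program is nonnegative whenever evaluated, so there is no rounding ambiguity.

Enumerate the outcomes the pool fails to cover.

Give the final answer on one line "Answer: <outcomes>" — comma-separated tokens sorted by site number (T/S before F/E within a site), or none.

input #1, g=5, p=12: outcomes B1=T, B3=T, B4=S
input #2, g=11, p=4: outcomes B1=F, B2=T, B3=F, B4=E, B5=T, B6=S
input #3, g=9, p=9: outcomes B1=F, B2=F, B3=T, B4=S
input #4, g=2, p=1: outcomes B1=T, B3=F, B4=E, B5=T, B6=S
input #5, g=3, p=2: outcomes B1=T, B3=F, B4=E, B5=T, B6=S
input #6, g=15, p=11: outcomes B1=T, B3=T, B4=S
input #7, g=4, p=12: outcomes B1=T, B3=T, B4=S
input #8, g=5, p=6: outcomes B1=T, B3=F, B4=E, B5=F, B6=E, B7=T
union over the pool: B1=T, B1=F, B2=T, B2=F, B3=T, B3=F, B4=S, B4=E, B5=T, B5=F, B6=S, B6=E, B7=T
uncovered (1 of 14): B7=F

Answer: B7=F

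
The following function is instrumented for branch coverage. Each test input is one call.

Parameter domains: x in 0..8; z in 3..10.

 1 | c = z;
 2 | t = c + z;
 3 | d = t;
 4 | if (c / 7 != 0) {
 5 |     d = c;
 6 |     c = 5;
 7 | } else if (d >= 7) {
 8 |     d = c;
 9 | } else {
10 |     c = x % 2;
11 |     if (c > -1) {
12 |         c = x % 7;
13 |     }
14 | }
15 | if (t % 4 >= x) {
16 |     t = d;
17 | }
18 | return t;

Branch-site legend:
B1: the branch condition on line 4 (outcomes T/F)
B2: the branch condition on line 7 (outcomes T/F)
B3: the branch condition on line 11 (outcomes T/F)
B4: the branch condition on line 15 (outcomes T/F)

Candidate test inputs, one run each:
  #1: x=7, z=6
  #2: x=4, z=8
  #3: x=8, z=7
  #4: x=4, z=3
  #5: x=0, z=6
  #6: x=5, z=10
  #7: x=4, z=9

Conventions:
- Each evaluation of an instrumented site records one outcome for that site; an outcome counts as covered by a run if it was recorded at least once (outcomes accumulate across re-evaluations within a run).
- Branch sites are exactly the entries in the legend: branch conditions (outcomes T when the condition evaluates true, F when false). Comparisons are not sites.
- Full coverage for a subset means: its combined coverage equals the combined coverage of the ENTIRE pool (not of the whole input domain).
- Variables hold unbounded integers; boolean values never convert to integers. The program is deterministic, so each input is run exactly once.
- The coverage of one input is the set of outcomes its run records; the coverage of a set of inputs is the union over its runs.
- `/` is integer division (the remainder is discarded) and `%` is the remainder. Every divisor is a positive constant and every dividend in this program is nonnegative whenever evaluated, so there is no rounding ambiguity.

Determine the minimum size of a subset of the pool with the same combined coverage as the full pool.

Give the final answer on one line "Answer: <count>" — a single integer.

input #1 (x=7, z=6): covers B1=F, B2=T, B4=F
input #2 (x=4, z=8): covers B1=T, B4=F
input #3 (x=8, z=7): covers B1=T, B4=F
input #4 (x=4, z=3): covers B1=F, B2=F, B3=T, B4=F
input #5 (x=0, z=6): covers B1=F, B2=T, B4=T
input #6 (x=5, z=10): covers B1=T, B4=F
input #7 (x=4, z=9): covers B1=T, B4=F
the full pool covers 7 outcomes: B1=T, B1=F, B2=T, B2=F, B3=T, B4=T, B4=F
no size-1 subset reaches all 7 outcomes (best union: 4/7)
no size-2 subset reaches all 7 outcomes (best union: 6/7)
inputs {2, 4, 5} (size 3) cover everything; no size-3 subset with a lexicographically smaller index list covers all 7

Answer: 3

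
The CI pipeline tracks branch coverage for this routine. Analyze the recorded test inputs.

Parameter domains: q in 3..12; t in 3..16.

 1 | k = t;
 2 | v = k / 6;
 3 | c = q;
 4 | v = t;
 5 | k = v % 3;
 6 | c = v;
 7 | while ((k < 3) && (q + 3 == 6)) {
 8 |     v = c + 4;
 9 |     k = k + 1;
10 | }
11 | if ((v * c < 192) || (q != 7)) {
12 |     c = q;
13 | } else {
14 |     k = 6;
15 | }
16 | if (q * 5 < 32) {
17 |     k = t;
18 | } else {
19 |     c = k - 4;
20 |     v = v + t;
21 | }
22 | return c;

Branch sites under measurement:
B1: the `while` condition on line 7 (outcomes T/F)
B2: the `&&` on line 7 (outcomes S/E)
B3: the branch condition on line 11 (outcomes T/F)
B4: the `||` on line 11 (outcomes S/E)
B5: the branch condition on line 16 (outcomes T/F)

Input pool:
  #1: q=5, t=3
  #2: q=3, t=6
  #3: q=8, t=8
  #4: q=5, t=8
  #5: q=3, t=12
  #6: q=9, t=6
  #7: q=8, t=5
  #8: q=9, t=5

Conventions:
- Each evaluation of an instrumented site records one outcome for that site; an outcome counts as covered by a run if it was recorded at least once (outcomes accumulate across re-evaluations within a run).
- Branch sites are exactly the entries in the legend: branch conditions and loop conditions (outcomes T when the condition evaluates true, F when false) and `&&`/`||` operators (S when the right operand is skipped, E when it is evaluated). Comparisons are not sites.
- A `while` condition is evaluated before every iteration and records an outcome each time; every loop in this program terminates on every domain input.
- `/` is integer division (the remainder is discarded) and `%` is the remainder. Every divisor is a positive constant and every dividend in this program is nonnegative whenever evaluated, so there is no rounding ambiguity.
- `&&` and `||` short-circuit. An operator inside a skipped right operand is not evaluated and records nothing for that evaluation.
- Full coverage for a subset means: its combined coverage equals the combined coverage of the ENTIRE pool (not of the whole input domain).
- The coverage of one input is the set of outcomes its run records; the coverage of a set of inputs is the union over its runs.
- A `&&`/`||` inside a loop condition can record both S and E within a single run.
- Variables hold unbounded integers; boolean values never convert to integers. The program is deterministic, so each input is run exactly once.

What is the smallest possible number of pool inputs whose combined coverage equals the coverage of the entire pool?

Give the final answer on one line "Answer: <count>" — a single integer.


run #1 (q=5, t=3) records B1=F, B2=E, B3=T, B4=S, B5=T
run #2 (q=3, t=6) records B1=T, B1=F, B2=S, B2=E, B3=T, B4=S, B5=T
run #3 (q=8, t=8) records B1=F, B2=E, B3=T, B4=S, B5=F
run #4 (q=5, t=8) records B1=F, B2=E, B3=T, B4=S, B5=T
run #5 (q=3, t=12) records B1=T, B1=F, B2=S, B2=E, B3=T, B4=E, B5=T
run #6 (q=9, t=6) records B1=F, B2=E, B3=T, B4=S, B5=F
run #7 (q=8, t=5) records B1=F, B2=E, B3=T, B4=S, B5=F
run #8 (q=9, t=5) records B1=F, B2=E, B3=T, B4=S, B5=F
pool-wide coverage (9 outcomes): B1=T, B1=F, B2=S, B2=E, B3=T, B4=S, B4=E, B5=T, B5=F
checked all size-1 subsets: none covers 9 outcomes (max 7/9)
the canonical winner is {3, 5}: size 2, full 9-outcome coverage, earliest index list among size-2 covers
Answer: 2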